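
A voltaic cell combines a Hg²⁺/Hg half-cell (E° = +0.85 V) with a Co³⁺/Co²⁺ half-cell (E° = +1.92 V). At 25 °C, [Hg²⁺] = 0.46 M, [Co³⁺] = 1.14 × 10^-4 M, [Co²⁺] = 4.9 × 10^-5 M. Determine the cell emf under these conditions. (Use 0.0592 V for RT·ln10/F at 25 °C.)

1.10 V

The Co³⁺/Co²⁺ couple has the higher reduction potential and acts as the cathode, so E°_cell = +1.92 − (+0.85) = 1.07 V.
Balancing electrons gives n = 2; the reaction quotient is Q = [Hg²⁺]·[Co²⁺]^2/[Co³⁺]^2 = 0.0850.
At 25 °C, E = E° − (0.0592/n) log Q = 1.07 − (0.0592/2)(-1.071) = 1.070 + 0.032 = 1.102 V.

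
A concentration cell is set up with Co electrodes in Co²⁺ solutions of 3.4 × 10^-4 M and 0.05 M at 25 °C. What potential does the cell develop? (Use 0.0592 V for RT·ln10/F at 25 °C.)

0.064 V

Both half-cells are Co²⁺/Co, so E°_cell = 0. The concentrated side is the cathode; the cell reaction moves Co²⁺ from high to low concentration with n = 2.
Q = [Co²⁺]_dilute/[Co²⁺]_conc = 3.4 × 10^-4/0.05 = 0.00680.
E = 0 − (0.0592/2) log Q = −(0.0592/2)(-2.167) = 0.0641 V.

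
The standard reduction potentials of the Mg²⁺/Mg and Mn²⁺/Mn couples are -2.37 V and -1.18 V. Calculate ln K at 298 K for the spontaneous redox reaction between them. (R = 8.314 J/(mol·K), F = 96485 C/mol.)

E°_cell = -1.18 − (-2.37) = 1.19 V, with n = 2 electrons transferred.
At equilibrium E = 0, so the Nernst equation gives ln K = nFE°/RT = (2)(96485)(1.19)/((8.314)(298)) = 92.69.

ln K = 92.7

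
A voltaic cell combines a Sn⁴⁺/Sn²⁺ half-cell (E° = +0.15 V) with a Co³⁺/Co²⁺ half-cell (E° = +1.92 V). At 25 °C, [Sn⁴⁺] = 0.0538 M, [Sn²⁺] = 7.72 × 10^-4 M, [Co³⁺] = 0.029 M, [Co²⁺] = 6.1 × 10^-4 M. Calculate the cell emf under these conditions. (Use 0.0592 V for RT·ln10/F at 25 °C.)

1.81 V

The Co³⁺/Co²⁺ couple has the higher reduction potential and acts as the cathode, so E°_cell = +1.92 − (+0.15) = 1.77 V.
Balancing electrons gives n = 2; the reaction quotient is Q = [Sn⁴⁺]·[Co²⁺]^2/([Sn²⁺]·[Co³⁺]^2) = 0.0308.
At 25 °C, E = E° − (0.0592/n) log Q = 1.77 − (0.0592/2)(-1.511) = 1.770 + 0.045 = 1.815 V.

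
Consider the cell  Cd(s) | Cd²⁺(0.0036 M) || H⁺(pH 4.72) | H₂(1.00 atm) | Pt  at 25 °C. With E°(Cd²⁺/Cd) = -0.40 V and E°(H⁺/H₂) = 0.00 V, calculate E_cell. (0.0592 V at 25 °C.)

The hydrogen couple is the cathode, so E°_cell = 0.40 V; n = 2.
[H⁺] = 10^(−4.72) = 1.9 × 10^-5 M, and Q = [Cd²⁺]·P(H₂) / [H⁺]^2 = 9.92 × 10^6.
E = E° − (0.0592/2) log Q = 0.40 − (0.0592/2)(6.996) = 0.193 V.

0.19 V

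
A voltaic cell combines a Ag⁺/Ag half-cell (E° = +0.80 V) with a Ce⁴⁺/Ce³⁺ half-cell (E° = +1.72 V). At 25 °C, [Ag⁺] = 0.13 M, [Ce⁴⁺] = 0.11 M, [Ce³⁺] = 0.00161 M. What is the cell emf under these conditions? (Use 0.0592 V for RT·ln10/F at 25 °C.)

1.08 V

The Ce⁴⁺/Ce³⁺ couple has the higher reduction potential and acts as the cathode, so E°_cell = +1.72 − (+0.80) = 0.92 V.
Balancing electrons gives n = 1; the reaction quotient is Q = [Ag⁺]·[Ce³⁺]/[Ce⁴⁺] = 0.00190.
At 25 °C, E = E° − (0.0592/n) log Q = 0.92 − (0.0592/1)(-2.721) = 0.920 + 0.161 = 1.081 V.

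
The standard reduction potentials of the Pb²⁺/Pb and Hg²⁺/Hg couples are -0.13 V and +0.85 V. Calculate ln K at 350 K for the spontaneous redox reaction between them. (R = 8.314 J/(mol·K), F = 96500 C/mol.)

ln K = 65.0

E°_cell = +0.85 − (-0.13) = 0.98 V, with n = 2 electrons transferred.
At equilibrium E = 0, so the Nernst equation gives ln K = nFE°/RT = (2)(96500)(0.98)/((8.314)(350)) = 65.00.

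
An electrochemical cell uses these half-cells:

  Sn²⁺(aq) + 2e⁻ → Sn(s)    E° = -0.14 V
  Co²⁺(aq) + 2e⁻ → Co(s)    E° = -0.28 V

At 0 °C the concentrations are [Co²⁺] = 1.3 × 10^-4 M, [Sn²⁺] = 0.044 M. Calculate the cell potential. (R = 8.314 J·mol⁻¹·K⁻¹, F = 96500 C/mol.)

0.208 V

The Sn²⁺/Sn couple has the higher reduction potential and acts as the cathode, so E°_cell = -0.14 − (-0.28) = 0.14 V.
Balancing electrons gives n = 2; the reaction quotient is Q = [Co²⁺]/[Sn²⁺] = 0.00295.
E = E° − (RT/nF) ln Q = 0.14 − (8.314×273)/(2×96500) × (-5.824) = 0.140 + 0.068 = 0.208 V.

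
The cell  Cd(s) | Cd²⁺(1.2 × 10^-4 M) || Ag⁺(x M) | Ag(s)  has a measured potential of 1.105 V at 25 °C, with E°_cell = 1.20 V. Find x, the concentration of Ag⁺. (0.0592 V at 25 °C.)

From the Nernst equation, log Q = n(E° − E)/0.0592 = 2(1.20 − 1.105)/0.0592 = 3.209, so Q = 1620.
With Q = [Cd²⁺]/[Ag⁺]^2 and the known concentrations, [Ag⁺]^2 in the denominator gives [Ag⁺] = 2.7 × 10^-4 M.

2.7 × 10^-4 M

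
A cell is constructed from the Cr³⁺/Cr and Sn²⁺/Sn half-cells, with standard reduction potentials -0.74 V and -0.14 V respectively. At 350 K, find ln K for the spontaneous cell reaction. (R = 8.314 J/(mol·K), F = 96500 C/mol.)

ln K = 119.4

E°_cell = -0.14 − (-0.74) = 0.60 V, with n = 6 electrons transferred.
At equilibrium E = 0, so the Nernst equation gives ln K = nFE°/RT = (6)(96500)(0.60)/((8.314)(350)) = 119.39.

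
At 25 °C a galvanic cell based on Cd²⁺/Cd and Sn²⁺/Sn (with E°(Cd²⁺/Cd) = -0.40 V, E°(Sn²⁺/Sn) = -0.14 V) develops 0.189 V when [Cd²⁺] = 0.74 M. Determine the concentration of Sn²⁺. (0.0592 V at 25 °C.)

From the Nernst equation, log Q = n(E° − E)/0.0592 = 2(0.26 − 0.189)/0.0592 = 2.399, so Q = 250.
With Q = [Cd²⁺]/[Sn²⁺] and the known concentrations, [Sn²⁺] in the denominator gives [Sn²⁺] = 0.003 M.

0.003 M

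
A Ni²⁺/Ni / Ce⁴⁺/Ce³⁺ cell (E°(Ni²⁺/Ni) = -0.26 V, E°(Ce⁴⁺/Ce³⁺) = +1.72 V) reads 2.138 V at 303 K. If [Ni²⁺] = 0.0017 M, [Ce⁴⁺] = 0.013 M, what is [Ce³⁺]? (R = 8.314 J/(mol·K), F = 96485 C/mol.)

From the Nernst equation, ln Q = nF(E° − E)/RT = 2×96485×(1.98 − 2.138)/(8.314×303) = -12.103, so Q = 5.54 × 10^-6.
With Q = [Ni²⁺]·[Ce³⁺]^2/[Ce⁴⁺]^2 and the known concentrations, [Ce³⁺]^2 in the numerator gives [Ce³⁺] = 7.4 × 10^-4 M.

7.4 × 10^-4 M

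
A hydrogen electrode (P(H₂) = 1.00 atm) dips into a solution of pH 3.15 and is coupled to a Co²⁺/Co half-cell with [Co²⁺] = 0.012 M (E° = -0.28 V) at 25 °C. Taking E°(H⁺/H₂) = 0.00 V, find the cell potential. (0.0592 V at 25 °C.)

The hydrogen couple is the cathode, so E°_cell = 0.28 V; n = 2.
[H⁺] = 10^(−3.15) = 7.1 × 10^-4 M, and Q = [Co²⁺]·P(H₂) / [H⁺]^2 = 2.39 × 10^4.
E = E° − (0.0592/2) log Q = 0.28 − (0.0592/2)(4.379) = 0.150 V.

0.15 V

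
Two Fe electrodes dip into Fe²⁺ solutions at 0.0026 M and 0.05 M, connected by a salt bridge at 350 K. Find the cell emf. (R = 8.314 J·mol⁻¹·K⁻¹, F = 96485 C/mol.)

Both half-cells are Fe²⁺/Fe, so E°_cell = 0. The concentrated side is the cathode; the cell reaction moves Fe²⁺ from high to low concentration with n = 2.
Q = [Fe²⁺]_dilute/[Fe²⁺]_conc = 0.0026/0.05 = 0.0520.
E = 0 − (RT/nF) ln Q = −((8.314×350)/(2×96485))(-2.957) = 0.0446 V.

0.045 V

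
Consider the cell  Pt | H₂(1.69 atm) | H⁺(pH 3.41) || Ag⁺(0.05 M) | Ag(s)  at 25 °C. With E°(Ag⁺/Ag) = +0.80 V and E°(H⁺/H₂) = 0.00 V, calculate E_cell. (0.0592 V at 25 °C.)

The Ag⁺/Ag couple is the cathode, so E°_cell = 0.80 V; n = 2.
[H⁺] = 10^(−3.41) = 3.9 × 10^-4 M, and Q = [H⁺]^2 / ([Ag⁺]^2·P(H₂)) = 3.58 × 10^-5.
E = E° − (0.0592/2) log Q = 0.80 − (0.0592/2)(-4.446) = 0.932 V.

0.93 V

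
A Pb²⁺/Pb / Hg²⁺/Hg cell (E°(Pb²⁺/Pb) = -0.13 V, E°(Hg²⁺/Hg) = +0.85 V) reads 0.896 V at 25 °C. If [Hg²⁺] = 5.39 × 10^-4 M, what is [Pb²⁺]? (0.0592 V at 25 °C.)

From the Nernst equation, log Q = n(E° − E)/0.0592 = 2(0.98 − 0.896)/0.0592 = 2.838, so Q = 688.
With Q = [Pb²⁺]/[Hg²⁺] and the known concentrations, [Pb²⁺] in the numerator gives [Pb²⁺] = 0.37 M.

0.37 M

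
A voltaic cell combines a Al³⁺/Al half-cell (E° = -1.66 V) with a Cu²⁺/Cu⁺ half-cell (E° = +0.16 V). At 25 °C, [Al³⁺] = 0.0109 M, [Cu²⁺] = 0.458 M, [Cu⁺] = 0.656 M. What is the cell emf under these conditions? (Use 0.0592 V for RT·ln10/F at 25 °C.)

The Cu²⁺/Cu⁺ couple has the higher reduction potential and acts as the cathode, so E°_cell = +0.16 − (-1.66) = 1.82 V.
Balancing electrons gives n = 3; the reaction quotient is Q = [Al³⁺]·[Cu⁺]^3/[Cu²⁺]^3 = 0.0320.
At 25 °C, E = E° − (0.0592/n) log Q = 1.82 − (0.0592/3)(-1.494) = 1.820 + 0.029 = 1.849 V.

1.85 V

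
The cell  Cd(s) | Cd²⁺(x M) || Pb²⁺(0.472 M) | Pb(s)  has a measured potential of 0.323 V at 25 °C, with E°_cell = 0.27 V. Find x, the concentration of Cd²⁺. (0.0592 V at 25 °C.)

From the Nernst equation, log Q = n(E° − E)/0.0592 = 2(0.27 − 0.323)/0.0592 = -1.791, so Q = 0.0162.
With Q = [Cd²⁺]/[Pb²⁺] and the known concentrations, [Cd²⁺] in the numerator gives [Cd²⁺] = 0.0076 M.

0.0076 M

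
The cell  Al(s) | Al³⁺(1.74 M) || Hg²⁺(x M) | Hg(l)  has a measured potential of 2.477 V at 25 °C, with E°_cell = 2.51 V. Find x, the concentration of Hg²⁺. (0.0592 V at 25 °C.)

0.11 M

From the Nernst equation, log Q = n(E° − E)/0.0592 = 6(2.51 − 2.477)/0.0592 = 3.345, so Q = 2210.
With Q = [Al³⁺]^2/[Hg²⁺]^3 and the known concentrations, [Hg²⁺]^3 in the denominator gives [Hg²⁺] = 0.11 M.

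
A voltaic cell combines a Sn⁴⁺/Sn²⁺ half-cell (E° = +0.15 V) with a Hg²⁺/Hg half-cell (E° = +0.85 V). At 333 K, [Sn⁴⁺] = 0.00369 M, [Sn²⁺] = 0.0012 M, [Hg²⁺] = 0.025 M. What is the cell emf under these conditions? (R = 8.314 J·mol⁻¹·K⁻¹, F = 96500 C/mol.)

The Hg²⁺/Hg couple has the higher reduction potential and acts as the cathode, so E°_cell = +0.85 − (+0.15) = 0.70 V.
Balancing electrons gives n = 2; the reaction quotient is Q = [Sn⁴⁺]/([Sn²⁺]·[Hg²⁺]) = 123.
E = E° − (RT/nF) ln Q = 0.70 − (8.314×333)/(2×96500) × (4.812) = 0.700 − 0.069 = 0.631 V.

0.631 V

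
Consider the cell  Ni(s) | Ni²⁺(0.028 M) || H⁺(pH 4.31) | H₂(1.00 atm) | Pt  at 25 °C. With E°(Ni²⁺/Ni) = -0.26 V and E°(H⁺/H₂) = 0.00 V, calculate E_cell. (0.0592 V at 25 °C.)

0.051 V

The hydrogen couple is the cathode, so E°_cell = 0.26 V; n = 2.
[H⁺] = 10^(−4.31) = 4.9 × 10^-5 M, and Q = [Ni²⁺]·P(H₂) / [H⁺]^2 = 1.17 × 10^7.
E = E° − (0.0592/2) log Q = 0.26 − (0.0592/2)(7.067) = 0.051 V.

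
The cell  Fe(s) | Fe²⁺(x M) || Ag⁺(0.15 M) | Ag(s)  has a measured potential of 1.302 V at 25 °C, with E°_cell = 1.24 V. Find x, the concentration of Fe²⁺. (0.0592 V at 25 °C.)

1.8 × 10^-4 M

From the Nernst equation, log Q = n(E° − E)/0.0592 = 2(1.24 − 1.302)/0.0592 = -2.095, so Q = 0.00804.
With Q = [Fe²⁺]/[Ag⁺]^2 and the known concentrations, [Fe²⁺] in the numerator gives [Fe²⁺] = 1.8 × 10^-4 M.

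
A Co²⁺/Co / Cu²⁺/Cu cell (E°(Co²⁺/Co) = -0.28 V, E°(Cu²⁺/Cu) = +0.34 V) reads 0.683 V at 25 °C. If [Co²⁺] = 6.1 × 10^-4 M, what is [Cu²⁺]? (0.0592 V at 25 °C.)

From the Nernst equation, log Q = n(E° − E)/0.0592 = 2(0.62 − 0.683)/0.0592 = -2.128, so Q = 0.00744.
With Q = [Co²⁺]/[Cu²⁺] and the known concentrations, [Cu²⁺] in the denominator gives [Cu²⁺] = 0.082 M.

0.082 M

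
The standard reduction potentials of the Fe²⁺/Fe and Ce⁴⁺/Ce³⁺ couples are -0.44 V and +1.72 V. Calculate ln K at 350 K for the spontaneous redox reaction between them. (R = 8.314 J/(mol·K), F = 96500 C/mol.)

E°_cell = +1.72 − (-0.44) = 2.16 V, with n = 2 electrons transferred.
At equilibrium E = 0, so the Nernst equation gives ln K = nFE°/RT = (2)(96500)(2.16)/((8.314)(350)) = 143.26.

ln K = 143.3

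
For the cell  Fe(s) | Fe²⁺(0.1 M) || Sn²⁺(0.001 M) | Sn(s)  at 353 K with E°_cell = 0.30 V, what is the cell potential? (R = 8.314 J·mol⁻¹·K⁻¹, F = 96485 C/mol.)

Balancing electrons gives n = 2; the reaction quotient is Q = [Fe²⁺]/[Sn²⁺] = 100.
E = E° − (RT/nF) ln Q = 0.30 − (8.314×353)/(2×96485) × (4.605) = 0.300 − 0.070 = 0.230 V.

0.230 V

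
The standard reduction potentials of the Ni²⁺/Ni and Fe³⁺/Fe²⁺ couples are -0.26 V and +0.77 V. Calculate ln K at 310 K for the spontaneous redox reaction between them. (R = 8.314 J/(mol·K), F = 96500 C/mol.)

E°_cell = +0.77 − (-0.26) = 1.03 V, with n = 2 electrons transferred.
At equilibrium E = 0, so the Nernst equation gives ln K = nFE°/RT = (2)(96500)(1.03)/((8.314)(310)) = 77.13.

ln K = 77.1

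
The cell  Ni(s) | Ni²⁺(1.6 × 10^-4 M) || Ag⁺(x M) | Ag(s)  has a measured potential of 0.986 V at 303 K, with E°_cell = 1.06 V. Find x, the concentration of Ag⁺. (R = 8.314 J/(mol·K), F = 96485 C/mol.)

7.4 × 10^-4 M

From the Nernst equation, ln Q = nF(E° − E)/RT = 2×96485×(1.06 − 0.986)/(8.314×303) = 5.669, so Q = 290.
With Q = [Ni²⁺]/[Ag⁺]^2 and the known concentrations, [Ag⁺]^2 in the denominator gives [Ag⁺] = 7.4 × 10^-4 M.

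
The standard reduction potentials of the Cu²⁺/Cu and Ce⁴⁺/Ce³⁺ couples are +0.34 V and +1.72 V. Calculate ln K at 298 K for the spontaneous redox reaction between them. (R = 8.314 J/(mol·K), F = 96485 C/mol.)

ln K = 107.5

E°_cell = +1.72 − (+0.34) = 1.38 V, with n = 2 electrons transferred.
At equilibrium E = 0, so the Nernst equation gives ln K = nFE°/RT = (2)(96485)(1.38)/((8.314)(298)) = 107.48.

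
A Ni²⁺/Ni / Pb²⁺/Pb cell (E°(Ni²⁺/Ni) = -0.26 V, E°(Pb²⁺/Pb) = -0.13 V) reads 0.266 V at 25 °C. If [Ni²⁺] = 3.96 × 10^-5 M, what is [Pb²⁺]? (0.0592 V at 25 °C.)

1.6 M

From the Nernst equation, log Q = n(E° − E)/0.0592 = 2(0.13 − 0.266)/0.0592 = -4.595, so Q = 2.54 × 10^-5.
With Q = [Ni²⁺]/[Pb²⁺] and the known concentrations, [Pb²⁺] in the denominator gives [Pb²⁺] = 1.6 M.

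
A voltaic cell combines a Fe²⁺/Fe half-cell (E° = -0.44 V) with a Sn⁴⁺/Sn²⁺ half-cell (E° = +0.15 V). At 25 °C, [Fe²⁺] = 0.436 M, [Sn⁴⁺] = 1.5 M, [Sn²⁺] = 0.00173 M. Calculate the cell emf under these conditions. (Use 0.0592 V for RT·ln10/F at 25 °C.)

0.688 V

The Sn⁴⁺/Sn²⁺ couple has the higher reduction potential and acts as the cathode, so E°_cell = +0.15 − (-0.44) = 0.59 V.
Balancing electrons gives n = 2; the reaction quotient is Q = [Fe²⁺]·[Sn²⁺]/[Sn⁴⁺] = 5.03 × 10^-4.
At 25 °C, E = E° − (0.0592/n) log Q = 0.59 − (0.0592/2)(-3.299) = 0.590 + 0.098 = 0.688 V.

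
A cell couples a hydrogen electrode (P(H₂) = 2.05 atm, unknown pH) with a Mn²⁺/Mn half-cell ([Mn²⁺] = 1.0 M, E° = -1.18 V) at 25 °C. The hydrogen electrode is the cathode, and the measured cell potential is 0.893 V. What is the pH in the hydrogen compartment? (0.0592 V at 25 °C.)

E°_cell = 1.18 V and n = 2.
log Q = n(E° − E)/0.0592 = 2×(1.18 − 0.893)/0.0592 = 9.696.
With Q = [Mn²⁺]·P(H₂) / [H⁺]^2, solving for [H⁺] gives log[H⁺] = -4.692, so pH = 4.69.

pH = 4.69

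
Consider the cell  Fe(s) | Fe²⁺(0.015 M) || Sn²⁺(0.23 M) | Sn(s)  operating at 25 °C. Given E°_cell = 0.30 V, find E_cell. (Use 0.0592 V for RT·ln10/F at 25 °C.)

Balancing electrons gives n = 2; the reaction quotient is Q = [Fe²⁺]/[Sn²⁺] = 0.0652.
At 25 °C, E = E° − (0.0592/n) log Q = 0.30 − (0.0592/2)(-1.186) = 0.300 + 0.035 = 0.335 V.

0.335 V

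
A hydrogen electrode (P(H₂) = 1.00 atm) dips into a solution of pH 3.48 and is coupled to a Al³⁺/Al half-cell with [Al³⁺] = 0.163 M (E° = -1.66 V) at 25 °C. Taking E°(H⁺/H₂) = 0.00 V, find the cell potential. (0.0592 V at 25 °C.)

The hydrogen couple is the cathode, so E°_cell = 1.66 V; n = 6.
[H⁺] = 10^(−3.48) = 3.3 × 10^-4 M, and Q = [Al³⁺]^2·P(H₂)^3 / [H⁺]^6 = 2.02 × 10^19.
E = E° − (0.0592/6) log Q = 1.66 − (0.0592/6)(19.304) = 1.470 V.

1.47 V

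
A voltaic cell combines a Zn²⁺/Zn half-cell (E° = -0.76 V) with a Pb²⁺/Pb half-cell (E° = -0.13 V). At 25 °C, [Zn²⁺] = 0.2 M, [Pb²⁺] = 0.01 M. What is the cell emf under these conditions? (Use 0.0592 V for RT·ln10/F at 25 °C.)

0.591 V

The Pb²⁺/Pb couple has the higher reduction potential and acts as the cathode, so E°_cell = -0.13 − (-0.76) = 0.63 V.
Balancing electrons gives n = 2; the reaction quotient is Q = [Zn²⁺]/[Pb²⁺] = 20.0.
At 25 °C, E = E° − (0.0592/n) log Q = 0.63 − (0.0592/2)(1.301) = 0.630 − 0.039 = 0.591 V.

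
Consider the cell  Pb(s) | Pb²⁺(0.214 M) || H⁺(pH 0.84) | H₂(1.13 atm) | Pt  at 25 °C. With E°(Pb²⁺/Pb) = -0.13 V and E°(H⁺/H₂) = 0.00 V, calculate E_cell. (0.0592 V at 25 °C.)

The hydrogen couple is the cathode, so E°_cell = 0.13 V; n = 2.
[H⁺] = 10^(−0.84) = 0.14 M, and Q = [Pb²⁺]·P(H₂) / [H⁺]^2 = 11.6.
E = E° − (0.0592/2) log Q = 0.13 − (0.0592/2)(1.063) = 0.099 V.

0.099 V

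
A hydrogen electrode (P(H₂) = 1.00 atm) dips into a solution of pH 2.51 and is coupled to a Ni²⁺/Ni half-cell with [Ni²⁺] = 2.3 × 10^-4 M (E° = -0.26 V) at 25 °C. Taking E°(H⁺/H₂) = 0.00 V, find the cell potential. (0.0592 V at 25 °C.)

The hydrogen couple is the cathode, so E°_cell = 0.26 V; n = 2.
[H⁺] = 10^(−2.51) = 0.0031 M, and Q = [Ni²⁺]·P(H₂) / [H⁺]^2 = 24.1.
E = E° − (0.0592/2) log Q = 0.26 − (0.0592/2)(1.382) = 0.219 V.

0.22 V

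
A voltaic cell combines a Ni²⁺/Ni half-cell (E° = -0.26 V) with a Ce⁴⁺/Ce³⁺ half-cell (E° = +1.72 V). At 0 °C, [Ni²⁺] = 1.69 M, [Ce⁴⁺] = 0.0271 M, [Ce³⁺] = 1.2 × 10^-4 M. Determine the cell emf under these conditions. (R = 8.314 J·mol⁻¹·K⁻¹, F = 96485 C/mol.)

The Ce⁴⁺/Ce³⁺ couple has the higher reduction potential and acts as the cathode, so E°_cell = +1.72 − (-0.26) = 1.98 V.
Balancing electrons gives n = 2; the reaction quotient is Q = [Ni²⁺]·[Ce³⁺]^2/[Ce⁴⁺]^2 = 3.31 × 10^-5.
E = E° − (RT/nF) ln Q = 1.98 − (8.314×273)/(2×96485) × (-10.315) = 1.980 + 0.121 = 2.101 V.

2.10 V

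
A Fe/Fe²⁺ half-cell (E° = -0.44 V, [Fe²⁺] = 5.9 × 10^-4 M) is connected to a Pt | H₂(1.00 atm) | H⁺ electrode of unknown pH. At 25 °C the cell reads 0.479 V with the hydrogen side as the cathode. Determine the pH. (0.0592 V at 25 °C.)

E°_cell = 0.44 V and n = 2.
log Q = n(E° − E)/0.0592 = 2×(0.44 − 0.479)/0.0592 = -1.318.
With Q = [Fe²⁺]·P(H₂) / [H⁺]^2, solving for [H⁺] gives log[H⁺] = -0.956, so pH = 0.96.

pH = 0.96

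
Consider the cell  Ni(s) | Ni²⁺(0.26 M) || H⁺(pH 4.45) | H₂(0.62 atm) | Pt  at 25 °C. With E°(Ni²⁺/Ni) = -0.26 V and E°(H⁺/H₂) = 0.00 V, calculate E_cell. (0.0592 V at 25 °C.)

The hydrogen couple is the cathode, so E°_cell = 0.26 V; n = 2.
[H⁺] = 10^(−4.45) = 3.5 × 10^-5 M, and Q = [Ni²⁺]·P(H₂) / [H⁺]^2 = 1.28 × 10^8.
E = E° − (0.0592/2) log Q = 0.26 − (0.0592/2)(8.107) = 0.020 V.

0.020 V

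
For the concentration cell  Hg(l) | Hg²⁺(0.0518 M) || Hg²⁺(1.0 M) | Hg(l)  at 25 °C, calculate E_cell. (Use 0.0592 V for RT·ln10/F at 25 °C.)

0.038 V

Both half-cells are Hg²⁺/Hg, so E°_cell = 0. The concentrated side is the cathode; the cell reaction moves Hg²⁺ from high to low concentration with n = 2.
Q = [Hg²⁺]_dilute/[Hg²⁺]_conc = 0.0518/1.0 = 0.0518.
E = 0 − (0.0592/2) log Q = −(0.0592/2)(-1.286) = 0.0381 V.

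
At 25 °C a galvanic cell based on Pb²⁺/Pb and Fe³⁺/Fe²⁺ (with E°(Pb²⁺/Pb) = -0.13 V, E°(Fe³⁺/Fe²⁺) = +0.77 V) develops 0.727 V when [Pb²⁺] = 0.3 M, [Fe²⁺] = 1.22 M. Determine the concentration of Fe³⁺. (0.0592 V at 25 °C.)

8 × 10^-4 M

From the Nernst equation, log Q = n(E° − E)/0.0592 = 2(0.90 − 0.727)/0.0592 = 5.845, so Q = 6.99 × 10^5.
With Q = [Pb²⁺]·[Fe²⁺]^2/[Fe³⁺]^2 and the known concentrations, [Fe³⁺]^2 in the denominator gives [Fe³⁺] = 8 × 10^-4 M.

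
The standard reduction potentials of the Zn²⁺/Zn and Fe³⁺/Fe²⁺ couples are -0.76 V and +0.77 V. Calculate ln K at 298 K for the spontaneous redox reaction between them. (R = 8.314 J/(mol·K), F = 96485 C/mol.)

ln K = 119.2

E°_cell = +0.77 − (-0.76) = 1.53 V, with n = 2 electrons transferred.
At equilibrium E = 0, so the Nernst equation gives ln K = nFE°/RT = (2)(96485)(1.53)/((8.314)(298)) = 119.17.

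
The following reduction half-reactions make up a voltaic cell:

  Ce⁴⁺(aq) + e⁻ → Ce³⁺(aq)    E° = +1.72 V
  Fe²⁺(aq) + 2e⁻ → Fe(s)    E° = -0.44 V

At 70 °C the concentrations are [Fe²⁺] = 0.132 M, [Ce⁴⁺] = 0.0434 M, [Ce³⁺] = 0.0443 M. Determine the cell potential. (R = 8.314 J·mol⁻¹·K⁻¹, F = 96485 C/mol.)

The Ce⁴⁺/Ce³⁺ couple has the higher reduction potential and acts as the cathode, so E°_cell = +1.72 − (-0.44) = 2.16 V.
Balancing electrons gives n = 2; the reaction quotient is Q = [Fe²⁺]·[Ce³⁺]^2/[Ce⁴⁺]^2 = 0.138.
E = E° − (RT/nF) ln Q = 2.16 − (8.314×343)/(2×96485) × (-1.984) = 2.160 + 0.029 = 2.189 V.

2.19 V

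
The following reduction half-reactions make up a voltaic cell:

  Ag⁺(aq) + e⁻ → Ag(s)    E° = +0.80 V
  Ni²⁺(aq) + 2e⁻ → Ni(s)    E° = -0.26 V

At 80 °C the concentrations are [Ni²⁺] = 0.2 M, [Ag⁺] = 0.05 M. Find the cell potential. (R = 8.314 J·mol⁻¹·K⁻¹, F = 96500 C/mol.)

0.993 V

The Ag⁺/Ag couple has the higher reduction potential and acts as the cathode, so E°_cell = +0.80 − (-0.26) = 1.06 V.
Balancing electrons gives n = 2; the reaction quotient is Q = [Ni²⁺]/[Ag⁺]^2 = 80.0.
E = E° − (RT/nF) ln Q = 1.06 − (8.314×353)/(2×96500) × (4.382) = 1.060 − 0.067 = 0.993 V.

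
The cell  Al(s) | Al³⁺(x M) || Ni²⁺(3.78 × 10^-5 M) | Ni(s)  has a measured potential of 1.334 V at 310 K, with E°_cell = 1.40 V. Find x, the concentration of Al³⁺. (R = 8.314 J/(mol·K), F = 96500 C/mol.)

3.9 × 10^-4 M

From the Nernst equation, ln Q = nF(E° − E)/RT = 6×96500×(1.40 − 1.334)/(8.314×310) = 14.827, so Q = 2.75 × 10^6.
With Q = [Al³⁺]^2/[Ni²⁺]^3 and the known concentrations, [Al³⁺]^2 in the numerator gives [Al³⁺] = 3.9 × 10^-4 M.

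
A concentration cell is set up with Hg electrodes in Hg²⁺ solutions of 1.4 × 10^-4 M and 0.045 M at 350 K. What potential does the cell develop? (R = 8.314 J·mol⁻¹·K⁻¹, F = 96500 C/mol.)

Both half-cells are Hg²⁺/Hg, so E°_cell = 0. The concentrated side is the cathode; the cell reaction moves Hg²⁺ from high to low concentration with n = 2.
Q = [Hg²⁺]_dilute/[Hg²⁺]_conc = 1.4 × 10^-4/0.045 = 0.00311.
E = 0 − (RT/nF) ln Q = −((8.314×350)/(2×96500))(-5.773) = 0.0870 V.

0.087 V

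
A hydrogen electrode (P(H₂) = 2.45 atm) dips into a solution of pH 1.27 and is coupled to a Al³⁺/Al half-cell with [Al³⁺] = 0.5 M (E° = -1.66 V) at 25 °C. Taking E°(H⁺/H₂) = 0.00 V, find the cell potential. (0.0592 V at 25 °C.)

The hydrogen couple is the cathode, so E°_cell = 1.66 V; n = 6.
[H⁺] = 10^(−1.27) = 0.054 M, and Q = [Al³⁺]^2·P(H₂)^3 / [H⁺]^6 = 1.53 × 10^8.
E = E° − (0.0592/6) log Q = 1.66 − (0.0592/6)(8.185) = 1.579 V.

1.58 V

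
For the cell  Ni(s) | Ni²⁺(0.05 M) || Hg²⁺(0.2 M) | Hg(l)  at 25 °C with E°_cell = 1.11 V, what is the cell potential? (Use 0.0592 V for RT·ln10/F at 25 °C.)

1.13 V

Balancing electrons gives n = 2; the reaction quotient is Q = [Ni²⁺]/[Hg²⁺] = 0.250.
At 25 °C, E = E° − (0.0592/n) log Q = 1.11 − (0.0592/2)(-0.602) = 1.110 + 0.018 = 1.128 V.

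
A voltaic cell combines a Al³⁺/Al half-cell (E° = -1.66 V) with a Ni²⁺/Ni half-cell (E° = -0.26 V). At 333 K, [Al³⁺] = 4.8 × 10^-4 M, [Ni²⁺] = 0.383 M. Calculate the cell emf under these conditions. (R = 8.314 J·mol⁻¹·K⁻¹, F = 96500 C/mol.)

The Ni²⁺/Ni couple has the higher reduction potential and acts as the cathode, so E°_cell = -0.26 − (-1.66) = 1.40 V.
Balancing electrons gives n = 6; the reaction quotient is Q = [Al³⁺]^2/[Ni²⁺]^3 = 4.1 × 10^-6.
E = E° − (RT/nF) ln Q = 1.40 − (8.314×333)/(6×96500) × (-12.404) = 1.400 + 0.059 = 1.459 V.

1.46 V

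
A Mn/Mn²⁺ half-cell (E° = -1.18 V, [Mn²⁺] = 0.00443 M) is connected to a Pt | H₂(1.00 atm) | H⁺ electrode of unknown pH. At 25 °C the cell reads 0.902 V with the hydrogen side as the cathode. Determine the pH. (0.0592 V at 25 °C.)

pH = 5.87

E°_cell = 1.18 V and n = 2.
log Q = n(E° − E)/0.0592 = 2×(1.18 − 0.902)/0.0592 = 9.392.
With Q = [Mn²⁺]·P(H₂) / [H⁺]^2, solving for [H⁺] gives log[H⁺] = -5.873, so pH = 5.87.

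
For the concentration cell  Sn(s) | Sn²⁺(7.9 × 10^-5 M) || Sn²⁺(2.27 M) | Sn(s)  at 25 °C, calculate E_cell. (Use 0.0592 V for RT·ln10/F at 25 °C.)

0.13 V

Both half-cells are Sn²⁺/Sn, so E°_cell = 0. The concentrated side is the cathode; the cell reaction moves Sn²⁺ from high to low concentration with n = 2.
Q = [Sn²⁺]_dilute/[Sn²⁺]_conc = 7.9 × 10^-5/2.27 = 3.48 × 10^-5.
E = 0 − (0.0592/2) log Q = −(0.0592/2)(-4.458) = 0.1320 V.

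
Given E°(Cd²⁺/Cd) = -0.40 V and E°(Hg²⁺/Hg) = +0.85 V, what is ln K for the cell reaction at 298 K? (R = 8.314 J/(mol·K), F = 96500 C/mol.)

E°_cell = +0.85 − (-0.40) = 1.25 V, with n = 2 electrons transferred.
At equilibrium E = 0, so the Nernst equation gives ln K = nFE°/RT = (2)(96500)(1.25)/((8.314)(298)) = 97.37.

ln K = 97.4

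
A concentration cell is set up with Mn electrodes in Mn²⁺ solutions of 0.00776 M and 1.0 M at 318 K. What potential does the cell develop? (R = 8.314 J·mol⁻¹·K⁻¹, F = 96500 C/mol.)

0.067 V

Both half-cells are Mn²⁺/Mn, so E°_cell = 0. The concentrated side is the cathode; the cell reaction moves Mn²⁺ from high to low concentration with n = 2.
Q = [Mn²⁺]_dilute/[Mn²⁺]_conc = 0.00776/1.0 = 0.00776.
E = 0 − (RT/nF) ln Q = −((8.314×318)/(2×96500))(-4.859) = 0.0666 V.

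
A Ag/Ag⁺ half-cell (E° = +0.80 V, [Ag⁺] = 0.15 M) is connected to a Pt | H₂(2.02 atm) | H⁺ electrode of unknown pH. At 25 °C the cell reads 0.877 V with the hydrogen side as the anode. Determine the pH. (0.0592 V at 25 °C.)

pH = 1.97

E°_cell = 0.80 V and n = 2.
log Q = n(E° − E)/0.0592 = 2×(0.80 − 0.877)/0.0592 = -2.601.
With Q = [H⁺]^2 / ([Ag⁺]^2·P(H₂)), solving for [H⁺] gives log[H⁺] = -1.972, so pH = 1.97.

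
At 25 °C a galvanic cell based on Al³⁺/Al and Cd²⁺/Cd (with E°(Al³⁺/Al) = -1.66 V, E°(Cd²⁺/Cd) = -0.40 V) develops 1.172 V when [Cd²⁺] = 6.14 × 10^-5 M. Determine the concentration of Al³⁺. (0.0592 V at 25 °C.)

From the Nernst equation, log Q = n(E° − E)/0.0592 = 6(1.26 − 1.172)/0.0592 = 8.919, so Q = 8.3 × 10^8.
With Q = [Al³⁺]^2/[Cd²⁺]^3 and the known concentrations, [Al³⁺]^2 in the numerator gives [Al³⁺] = 0.014 M.

0.014 M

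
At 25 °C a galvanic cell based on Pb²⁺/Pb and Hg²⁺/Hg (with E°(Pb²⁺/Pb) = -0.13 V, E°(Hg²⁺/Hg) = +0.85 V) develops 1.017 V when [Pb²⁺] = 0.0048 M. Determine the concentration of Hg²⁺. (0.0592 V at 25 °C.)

0.085 M

From the Nernst equation, log Q = n(E° − E)/0.0592 = 2(0.98 − 1.017)/0.0592 = -1.250, so Q = 0.0562.
With Q = [Pb²⁺]/[Hg²⁺] and the known concentrations, [Hg²⁺] in the denominator gives [Hg²⁺] = 0.085 M.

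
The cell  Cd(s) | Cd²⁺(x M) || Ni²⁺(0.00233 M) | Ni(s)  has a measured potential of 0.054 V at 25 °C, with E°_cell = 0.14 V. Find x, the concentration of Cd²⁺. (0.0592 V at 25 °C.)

From the Nernst equation, log Q = n(E° − E)/0.0592 = 2(0.14 − 0.054)/0.0592 = 2.905, so Q = 804.
With Q = [Cd²⁺]/[Ni²⁺] and the known concentrations, [Cd²⁺] in the numerator gives [Cd²⁺] = 1.9 M.

1.9 M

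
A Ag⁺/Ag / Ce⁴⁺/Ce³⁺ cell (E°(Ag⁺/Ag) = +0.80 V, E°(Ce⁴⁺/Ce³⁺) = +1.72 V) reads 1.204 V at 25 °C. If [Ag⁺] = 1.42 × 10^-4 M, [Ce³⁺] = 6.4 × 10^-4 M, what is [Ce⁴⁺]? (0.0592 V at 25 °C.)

0.0057 M

From the Nernst equation, log Q = n(E° − E)/0.0592 = 1(0.92 − 1.204)/0.0592 = -4.797, so Q = 1.59 × 10^-5.
With Q = [Ag⁺]·[Ce³⁺]/[Ce⁴⁺] and the known concentrations, [Ce⁴⁺] in the denominator gives [Ce⁴⁺] = 0.0057 M.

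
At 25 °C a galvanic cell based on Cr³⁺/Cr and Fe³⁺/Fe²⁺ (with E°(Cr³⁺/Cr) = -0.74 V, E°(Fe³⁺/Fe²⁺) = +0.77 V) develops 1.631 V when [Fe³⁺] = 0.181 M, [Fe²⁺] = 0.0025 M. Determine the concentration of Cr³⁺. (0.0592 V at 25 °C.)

0.28 M

From the Nernst equation, log Q = n(E° − E)/0.0592 = 3(1.51 − 1.631)/0.0592 = -6.132, so Q = 7.38 × 10^-7.
With Q = [Cr³⁺]·[Fe²⁺]^3/[Fe³⁺]^3 and the known concentrations, [Cr³⁺] in the numerator gives [Cr³⁺] = 0.28 M.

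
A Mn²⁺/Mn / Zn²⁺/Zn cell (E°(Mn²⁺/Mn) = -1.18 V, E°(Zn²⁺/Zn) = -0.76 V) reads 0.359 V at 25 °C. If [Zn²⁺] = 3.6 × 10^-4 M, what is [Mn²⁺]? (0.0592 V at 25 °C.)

From the Nernst equation, log Q = n(E° − E)/0.0592 = 2(0.42 − 0.359)/0.0592 = 2.061, so Q = 115.
With Q = [Mn²⁺]/[Zn²⁺] and the known concentrations, [Mn²⁺] in the numerator gives [Mn²⁺] = 0.041 M.

0.041 M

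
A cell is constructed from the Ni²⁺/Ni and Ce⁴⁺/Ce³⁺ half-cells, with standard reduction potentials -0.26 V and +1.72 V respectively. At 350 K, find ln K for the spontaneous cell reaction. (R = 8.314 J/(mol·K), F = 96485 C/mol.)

E°_cell = +1.72 − (-0.26) = 1.98 V, with n = 2 electrons transferred.
At equilibrium E = 0, so the Nernst equation gives ln K = nFE°/RT = (2)(96485)(1.98)/((8.314)(350)) = 131.30.

ln K = 131.3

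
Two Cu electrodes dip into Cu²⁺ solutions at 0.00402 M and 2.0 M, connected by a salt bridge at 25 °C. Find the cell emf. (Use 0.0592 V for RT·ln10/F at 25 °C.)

Both half-cells are Cu²⁺/Cu, so E°_cell = 0. The concentrated side is the cathode; the cell reaction moves Cu²⁺ from high to low concentration with n = 2.
Q = [Cu²⁺]_dilute/[Cu²⁺]_conc = 0.00402/2.0 = 0.00201.
E = 0 − (0.0592/2) log Q = −(0.0592/2)(-2.697) = 0.0798 V.

0.080 V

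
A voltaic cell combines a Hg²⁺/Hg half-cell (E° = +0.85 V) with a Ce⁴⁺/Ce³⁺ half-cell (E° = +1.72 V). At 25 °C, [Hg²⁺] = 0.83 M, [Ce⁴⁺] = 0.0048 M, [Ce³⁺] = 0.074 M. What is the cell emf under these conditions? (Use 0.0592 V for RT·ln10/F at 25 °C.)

0.802 V

The Ce⁴⁺/Ce³⁺ couple has the higher reduction potential and acts as the cathode, so E°_cell = +1.72 − (+0.85) = 0.87 V.
Balancing electrons gives n = 2; the reaction quotient is Q = [Hg²⁺]·[Ce³⁺]^2/[Ce⁴⁺]^2 = 197.
At 25 °C, E = E° − (0.0592/n) log Q = 0.87 − (0.0592/2)(2.295) = 0.870 − 0.068 = 0.802 V.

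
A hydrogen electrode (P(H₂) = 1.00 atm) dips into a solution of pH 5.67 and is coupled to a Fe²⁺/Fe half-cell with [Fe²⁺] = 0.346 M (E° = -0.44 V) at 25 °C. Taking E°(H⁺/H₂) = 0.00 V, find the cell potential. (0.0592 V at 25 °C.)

0.12 V

The hydrogen couple is the cathode, so E°_cell = 0.44 V; n = 2.
[H⁺] = 10^(−5.67) = 2.1 × 10^-6 M, and Q = [Fe²⁺]·P(H₂) / [H⁺]^2 = 7.57 × 10^10.
E = E° − (0.0592/2) log Q = 0.44 − (0.0592/2)(10.879) = 0.118 V.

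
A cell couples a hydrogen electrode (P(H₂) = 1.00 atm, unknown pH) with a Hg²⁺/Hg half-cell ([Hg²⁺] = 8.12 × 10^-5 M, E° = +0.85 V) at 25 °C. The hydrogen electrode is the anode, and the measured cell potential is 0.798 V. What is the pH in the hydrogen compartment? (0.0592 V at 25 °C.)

pH = 1.17

E°_cell = 0.85 V and n = 2.
log Q = n(E° − E)/0.0592 = 2×(0.85 − 0.798)/0.0592 = 1.757.
With Q = [H⁺]^2 / ([Hg²⁺]·P(H₂)), solving for [H⁺] gives log[H⁺] = -1.167, so pH = 1.17.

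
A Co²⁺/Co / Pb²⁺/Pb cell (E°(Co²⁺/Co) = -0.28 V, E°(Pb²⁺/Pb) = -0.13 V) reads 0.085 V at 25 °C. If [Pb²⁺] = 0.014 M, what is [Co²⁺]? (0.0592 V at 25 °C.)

2.2 M

From the Nernst equation, log Q = n(E° − E)/0.0592 = 2(0.15 − 0.085)/0.0592 = 2.196, so Q = 157.
With Q = [Co²⁺]/[Pb²⁺] and the known concentrations, [Co²⁺] in the numerator gives [Co²⁺] = 2.2 M.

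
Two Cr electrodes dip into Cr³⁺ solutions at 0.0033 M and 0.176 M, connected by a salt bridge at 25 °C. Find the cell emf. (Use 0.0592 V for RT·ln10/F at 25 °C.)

Both half-cells are Cr³⁺/Cr, so E°_cell = 0. The concentrated side is the cathode; the cell reaction moves Cr³⁺ from high to low concentration with n = 3.
Q = [Cr³⁺]_dilute/[Cr³⁺]_conc = 0.0033/0.176 = 0.0188.
E = 0 − (0.0592/3) log Q = −(0.0592/3)(-1.727) = 0.0341 V.

0.034 V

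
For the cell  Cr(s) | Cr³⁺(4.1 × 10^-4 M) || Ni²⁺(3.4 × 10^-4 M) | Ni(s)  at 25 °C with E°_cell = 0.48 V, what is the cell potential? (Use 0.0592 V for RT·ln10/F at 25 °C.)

Balancing electrons gives n = 6; the reaction quotient is Q = [Cr³⁺]^2/[Ni²⁺]^3 = 4280.
At 25 °C, E = E° − (0.0592/n) log Q = 0.48 − (0.0592/6)(3.631) = 0.480 − 0.036 = 0.444 V.

0.444 V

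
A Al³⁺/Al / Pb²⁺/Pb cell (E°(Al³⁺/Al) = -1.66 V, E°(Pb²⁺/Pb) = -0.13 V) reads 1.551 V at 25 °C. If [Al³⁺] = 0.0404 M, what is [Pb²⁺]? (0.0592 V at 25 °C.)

0.6 M

From the Nernst equation, log Q = n(E° − E)/0.0592 = 6(1.53 − 1.551)/0.0592 = -2.128, so Q = 0.00744.
With Q = [Al³⁺]^2/[Pb²⁺]^3 and the known concentrations, [Pb²⁺]^3 in the denominator gives [Pb²⁺] = 0.6 M.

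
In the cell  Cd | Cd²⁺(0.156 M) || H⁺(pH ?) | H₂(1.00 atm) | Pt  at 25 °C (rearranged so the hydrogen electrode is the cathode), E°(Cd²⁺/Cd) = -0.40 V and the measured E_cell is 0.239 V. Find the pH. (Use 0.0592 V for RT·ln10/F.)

pH = 3.12

E°_cell = 0.40 V and n = 2.
log Q = n(E° − E)/0.0592 = 2×(0.40 − 0.239)/0.0592 = 5.439.
With Q = [Cd²⁺]·P(H₂) / [H⁺]^2, solving for [H⁺] gives log[H⁺] = -3.123, so pH = 3.12.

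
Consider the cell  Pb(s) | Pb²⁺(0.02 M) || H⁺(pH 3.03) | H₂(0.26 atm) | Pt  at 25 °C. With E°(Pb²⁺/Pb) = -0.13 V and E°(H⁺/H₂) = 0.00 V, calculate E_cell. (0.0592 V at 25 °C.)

The hydrogen couple is the cathode, so E°_cell = 0.13 V; n = 2.
[H⁺] = 10^(−3.03) = 9.3 × 10^-4 M, and Q = [Pb²⁺]·P(H₂) / [H⁺]^2 = 5970.
E = E° − (0.0592/2) log Q = 0.13 − (0.0592/2)(3.776) = 0.018 V.

0.018 V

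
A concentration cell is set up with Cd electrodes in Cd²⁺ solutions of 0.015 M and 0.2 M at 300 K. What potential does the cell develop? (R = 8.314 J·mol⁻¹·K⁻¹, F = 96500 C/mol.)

Both half-cells are Cd²⁺/Cd, so E°_cell = 0. The concentrated side is the cathode; the cell reaction moves Cd²⁺ from high to low concentration with n = 2.
Q = [Cd²⁺]_dilute/[Cd²⁺]_conc = 0.015/0.2 = 0.0750.
E = 0 − (RT/nF) ln Q = −((8.314×300)/(2×96500))(-2.590) = 0.0335 V.

0.033 V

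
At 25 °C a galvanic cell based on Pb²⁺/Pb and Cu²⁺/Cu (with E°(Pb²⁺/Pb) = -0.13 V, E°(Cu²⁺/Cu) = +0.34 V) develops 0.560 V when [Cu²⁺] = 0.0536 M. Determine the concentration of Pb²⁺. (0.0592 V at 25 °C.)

4.9 × 10^-5 M

From the Nernst equation, log Q = n(E° − E)/0.0592 = 2(0.47 − 0.560)/0.0592 = -3.041, so Q = 9.11 × 10^-4.
With Q = [Pb²⁺]/[Cu²⁺] and the known concentrations, [Pb²⁺] in the numerator gives [Pb²⁺] = 4.9 × 10^-5 M.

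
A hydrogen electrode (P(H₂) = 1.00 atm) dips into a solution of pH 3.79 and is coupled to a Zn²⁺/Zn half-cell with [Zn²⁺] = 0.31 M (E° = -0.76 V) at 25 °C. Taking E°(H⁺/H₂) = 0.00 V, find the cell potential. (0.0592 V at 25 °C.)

The hydrogen couple is the cathode, so E°_cell = 0.76 V; n = 2.
[H⁺] = 10^(−3.79) = 1.6 × 10^-4 M, and Q = [Zn²⁺]·P(H₂) / [H⁺]^2 = 1.18 × 10^7.
E = E° − (0.0592/2) log Q = 0.76 − (0.0592/2)(7.071) = 0.551 V.

0.55 V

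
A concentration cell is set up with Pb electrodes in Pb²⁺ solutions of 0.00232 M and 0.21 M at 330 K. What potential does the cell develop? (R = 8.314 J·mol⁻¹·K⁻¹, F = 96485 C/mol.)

Both half-cells are Pb²⁺/Pb, so E°_cell = 0. The concentrated side is the cathode; the cell reaction moves Pb²⁺ from high to low concentration with n = 2.
Q = [Pb²⁺]_dilute/[Pb²⁺]_conc = 0.00232/0.21 = 0.0110.
E = 0 − (RT/nF) ln Q = −((8.314×330)/(2×96485))(-4.506) = 0.0641 V.

0.064 V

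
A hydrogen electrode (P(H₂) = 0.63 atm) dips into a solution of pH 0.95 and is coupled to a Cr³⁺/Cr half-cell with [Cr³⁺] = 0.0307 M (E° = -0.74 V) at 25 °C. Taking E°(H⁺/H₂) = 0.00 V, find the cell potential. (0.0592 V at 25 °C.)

0.72 V

The hydrogen couple is the cathode, so E°_cell = 0.74 V; n = 6.
[H⁺] = 10^(−0.95) = 0.11 M, and Q = [Cr³⁺]^2·P(H₂)^3 / [H⁺]^6 = 118.
E = E° − (0.0592/6) log Q = 0.74 − (0.0592/6)(2.072) = 0.720 V.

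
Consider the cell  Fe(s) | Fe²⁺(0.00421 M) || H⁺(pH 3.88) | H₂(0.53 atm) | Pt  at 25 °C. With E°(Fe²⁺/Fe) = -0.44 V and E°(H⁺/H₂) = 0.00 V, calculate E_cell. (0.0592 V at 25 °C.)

The hydrogen couple is the cathode, so E°_cell = 0.44 V; n = 2.
[H⁺] = 10^(−3.88) = 1.3 × 10^-4 M, and Q = [Fe²⁺]·P(H₂) / [H⁺]^2 = 1.28 × 10^5.
E = E° − (0.0592/2) log Q = 0.44 − (0.0592/2)(5.109) = 0.289 V.

0.29 V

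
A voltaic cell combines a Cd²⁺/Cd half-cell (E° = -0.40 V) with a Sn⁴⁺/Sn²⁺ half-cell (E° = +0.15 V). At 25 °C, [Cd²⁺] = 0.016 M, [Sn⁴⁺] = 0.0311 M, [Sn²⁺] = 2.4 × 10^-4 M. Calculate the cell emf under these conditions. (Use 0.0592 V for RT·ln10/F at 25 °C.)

0.666 V

The Sn⁴⁺/Sn²⁺ couple has the higher reduction potential and acts as the cathode, so E°_cell = +0.15 − (-0.40) = 0.55 V.
Balancing electrons gives n = 2; the reaction quotient is Q = [Cd²⁺]·[Sn²⁺]/[Sn⁴⁺] = 1.23 × 10^-4.
At 25 °C, E = E° − (0.0592/n) log Q = 0.55 − (0.0592/2)(-3.908) = 0.550 + 0.116 = 0.666 V.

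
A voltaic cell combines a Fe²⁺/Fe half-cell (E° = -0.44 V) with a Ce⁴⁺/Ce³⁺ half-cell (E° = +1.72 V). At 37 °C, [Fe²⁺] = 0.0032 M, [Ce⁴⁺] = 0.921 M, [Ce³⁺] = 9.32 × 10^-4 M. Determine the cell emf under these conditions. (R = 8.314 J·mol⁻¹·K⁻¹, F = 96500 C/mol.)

2.42 V

The Ce⁴⁺/Ce³⁺ couple has the higher reduction potential and acts as the cathode, so E°_cell = +1.72 − (-0.44) = 2.16 V.
Balancing electrons gives n = 2; the reaction quotient is Q = [Fe²⁺]·[Ce³⁺]^2/[Ce⁴⁺]^2 = 3.28 × 10^-9.
E = E° − (RT/nF) ln Q = 2.16 − (8.314×310)/(2×96500) × (-19.536) = 2.160 + 0.261 = 2.421 V.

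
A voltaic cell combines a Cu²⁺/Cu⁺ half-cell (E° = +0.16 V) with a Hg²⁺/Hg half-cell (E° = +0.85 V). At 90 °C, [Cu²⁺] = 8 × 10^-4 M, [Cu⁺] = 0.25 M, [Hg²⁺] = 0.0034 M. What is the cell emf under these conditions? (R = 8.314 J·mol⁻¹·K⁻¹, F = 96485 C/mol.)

The Hg²⁺/Hg couple has the higher reduction potential and acts as the cathode, so E°_cell = +0.85 − (+0.16) = 0.69 V.
Balancing electrons gives n = 2; the reaction quotient is Q = [Cu²⁺]^2/([Cu⁺]^2·[Hg²⁺]) = 0.00301.
E = E° − (RT/nF) ln Q = 0.69 − (8.314×363)/(2×96485) × (-5.805) = 0.690 + 0.091 = 0.781 V.

0.781 V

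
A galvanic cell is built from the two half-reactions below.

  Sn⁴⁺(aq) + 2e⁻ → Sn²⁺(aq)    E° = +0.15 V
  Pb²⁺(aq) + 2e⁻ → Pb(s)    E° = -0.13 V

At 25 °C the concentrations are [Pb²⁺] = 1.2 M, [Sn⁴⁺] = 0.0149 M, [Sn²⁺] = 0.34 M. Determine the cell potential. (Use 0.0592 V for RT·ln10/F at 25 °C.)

The Sn⁴⁺/Sn²⁺ couple has the higher reduction potential and acts as the cathode, so E°_cell = +0.15 − (-0.13) = 0.28 V.
Balancing electrons gives n = 2; the reaction quotient is Q = [Pb²⁺]·[Sn²⁺]/[Sn⁴⁺] = 27.4.
At 25 °C, E = E° − (0.0592/n) log Q = 0.28 − (0.0592/2)(1.437) = 0.280 − 0.043 = 0.237 V.

0.237 V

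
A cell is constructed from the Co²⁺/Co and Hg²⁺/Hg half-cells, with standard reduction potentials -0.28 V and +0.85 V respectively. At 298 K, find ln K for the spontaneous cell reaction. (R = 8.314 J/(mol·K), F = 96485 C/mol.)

ln K = 88.0

E°_cell = +0.85 − (-0.28) = 1.13 V, with n = 2 electrons transferred.
At equilibrium E = 0, so the Nernst equation gives ln K = nFE°/RT = (2)(96485)(1.13)/((8.314)(298)) = 88.01.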